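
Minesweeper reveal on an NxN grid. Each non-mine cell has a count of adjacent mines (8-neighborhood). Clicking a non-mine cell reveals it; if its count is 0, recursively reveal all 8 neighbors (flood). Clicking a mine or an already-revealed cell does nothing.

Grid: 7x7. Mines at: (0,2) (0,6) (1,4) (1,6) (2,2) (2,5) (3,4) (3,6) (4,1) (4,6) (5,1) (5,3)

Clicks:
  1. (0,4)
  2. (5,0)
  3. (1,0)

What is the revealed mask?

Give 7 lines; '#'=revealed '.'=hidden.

Click 1 (0,4) count=1: revealed 1 new [(0,4)] -> total=1
Click 2 (5,0) count=2: revealed 1 new [(5,0)] -> total=2
Click 3 (1,0) count=0: revealed 8 new [(0,0) (0,1) (1,0) (1,1) (2,0) (2,1) (3,0) (3,1)] -> total=10

Answer: ##..#..
##.....
##.....
##.....
.......
#......
.......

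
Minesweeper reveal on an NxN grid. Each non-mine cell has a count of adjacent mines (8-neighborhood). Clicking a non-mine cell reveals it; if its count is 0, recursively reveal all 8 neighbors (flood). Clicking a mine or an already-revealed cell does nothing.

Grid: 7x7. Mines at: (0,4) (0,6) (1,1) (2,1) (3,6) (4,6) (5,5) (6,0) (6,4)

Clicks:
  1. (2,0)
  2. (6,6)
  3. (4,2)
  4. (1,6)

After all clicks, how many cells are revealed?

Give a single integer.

Answer: 31

Derivation:
Click 1 (2,0) count=2: revealed 1 new [(2,0)] -> total=1
Click 2 (6,6) count=1: revealed 1 new [(6,6)] -> total=2
Click 3 (4,2) count=0: revealed 28 new [(1,2) (1,3) (1,4) (1,5) (2,2) (2,3) (2,4) (2,5) (3,0) (3,1) (3,2) (3,3) (3,4) (3,5) (4,0) (4,1) (4,2) (4,3) (4,4) (4,5) (5,0) (5,1) (5,2) (5,3) (5,4) (6,1) (6,2) (6,3)] -> total=30
Click 4 (1,6) count=1: revealed 1 new [(1,6)] -> total=31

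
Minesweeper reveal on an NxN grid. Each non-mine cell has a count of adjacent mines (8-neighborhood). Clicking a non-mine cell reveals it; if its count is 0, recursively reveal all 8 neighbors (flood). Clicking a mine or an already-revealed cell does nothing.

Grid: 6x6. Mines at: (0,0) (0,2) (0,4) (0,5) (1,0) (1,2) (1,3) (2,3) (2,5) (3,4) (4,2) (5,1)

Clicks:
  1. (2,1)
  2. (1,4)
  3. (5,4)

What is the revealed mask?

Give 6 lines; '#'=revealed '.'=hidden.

Answer: ......
....#.
.#....
......
...###
...###

Derivation:
Click 1 (2,1) count=2: revealed 1 new [(2,1)] -> total=1
Click 2 (1,4) count=5: revealed 1 new [(1,4)] -> total=2
Click 3 (5,4) count=0: revealed 6 new [(4,3) (4,4) (4,5) (5,3) (5,4) (5,5)] -> total=8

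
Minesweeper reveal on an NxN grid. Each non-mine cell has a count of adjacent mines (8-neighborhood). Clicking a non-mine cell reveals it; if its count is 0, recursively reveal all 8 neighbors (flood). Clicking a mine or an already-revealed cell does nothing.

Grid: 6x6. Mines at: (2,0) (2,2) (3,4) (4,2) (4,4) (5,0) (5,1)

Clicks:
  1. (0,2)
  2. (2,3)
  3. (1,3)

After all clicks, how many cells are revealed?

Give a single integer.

Click 1 (0,2) count=0: revealed 15 new [(0,0) (0,1) (0,2) (0,3) (0,4) (0,5) (1,0) (1,1) (1,2) (1,3) (1,4) (1,5) (2,3) (2,4) (2,5)] -> total=15
Click 2 (2,3) count=2: revealed 0 new [(none)] -> total=15
Click 3 (1,3) count=1: revealed 0 new [(none)] -> total=15

Answer: 15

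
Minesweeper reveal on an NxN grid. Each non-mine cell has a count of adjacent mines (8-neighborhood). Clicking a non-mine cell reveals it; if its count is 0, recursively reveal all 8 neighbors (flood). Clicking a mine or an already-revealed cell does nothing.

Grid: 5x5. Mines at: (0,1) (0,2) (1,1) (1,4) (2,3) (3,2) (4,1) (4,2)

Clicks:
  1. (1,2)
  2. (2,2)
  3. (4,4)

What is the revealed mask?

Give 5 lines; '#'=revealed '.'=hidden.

Click 1 (1,2) count=4: revealed 1 new [(1,2)] -> total=1
Click 2 (2,2) count=3: revealed 1 new [(2,2)] -> total=2
Click 3 (4,4) count=0: revealed 4 new [(3,3) (3,4) (4,3) (4,4)] -> total=6

Answer: .....
..#..
..#..
...##
...##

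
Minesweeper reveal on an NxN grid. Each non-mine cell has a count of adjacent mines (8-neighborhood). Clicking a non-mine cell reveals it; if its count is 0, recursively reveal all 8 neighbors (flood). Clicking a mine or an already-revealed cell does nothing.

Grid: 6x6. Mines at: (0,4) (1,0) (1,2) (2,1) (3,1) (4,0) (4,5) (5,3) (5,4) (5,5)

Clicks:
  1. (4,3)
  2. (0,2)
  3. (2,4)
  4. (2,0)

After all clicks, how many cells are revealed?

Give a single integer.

Answer: 16

Derivation:
Click 1 (4,3) count=2: revealed 1 new [(4,3)] -> total=1
Click 2 (0,2) count=1: revealed 1 new [(0,2)] -> total=2
Click 3 (2,4) count=0: revealed 13 new [(1,3) (1,4) (1,5) (2,2) (2,3) (2,4) (2,5) (3,2) (3,3) (3,4) (3,5) (4,2) (4,4)] -> total=15
Click 4 (2,0) count=3: revealed 1 new [(2,0)] -> total=16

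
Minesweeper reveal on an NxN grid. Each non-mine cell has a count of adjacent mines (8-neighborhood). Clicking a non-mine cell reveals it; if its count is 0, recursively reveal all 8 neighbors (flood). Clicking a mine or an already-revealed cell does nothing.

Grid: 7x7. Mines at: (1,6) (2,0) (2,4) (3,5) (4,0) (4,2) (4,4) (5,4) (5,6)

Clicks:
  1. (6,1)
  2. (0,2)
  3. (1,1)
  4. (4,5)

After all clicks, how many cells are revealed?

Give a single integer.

Click 1 (6,1) count=0: revealed 8 new [(5,0) (5,1) (5,2) (5,3) (6,0) (6,1) (6,2) (6,3)] -> total=8
Click 2 (0,2) count=0: revealed 18 new [(0,0) (0,1) (0,2) (0,3) (0,4) (0,5) (1,0) (1,1) (1,2) (1,3) (1,4) (1,5) (2,1) (2,2) (2,3) (3,1) (3,2) (3,3)] -> total=26
Click 3 (1,1) count=1: revealed 0 new [(none)] -> total=26
Click 4 (4,5) count=4: revealed 1 new [(4,5)] -> total=27

Answer: 27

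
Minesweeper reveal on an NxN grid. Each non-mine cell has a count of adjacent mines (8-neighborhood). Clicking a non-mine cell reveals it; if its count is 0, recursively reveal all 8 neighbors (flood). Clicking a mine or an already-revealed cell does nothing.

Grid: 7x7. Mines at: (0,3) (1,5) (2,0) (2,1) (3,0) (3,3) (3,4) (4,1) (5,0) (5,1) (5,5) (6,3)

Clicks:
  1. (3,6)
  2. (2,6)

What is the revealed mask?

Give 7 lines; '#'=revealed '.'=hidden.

Click 1 (3,6) count=0: revealed 6 new [(2,5) (2,6) (3,5) (3,6) (4,5) (4,6)] -> total=6
Click 2 (2,6) count=1: revealed 0 new [(none)] -> total=6

Answer: .......
.......
.....##
.....##
.....##
.......
.......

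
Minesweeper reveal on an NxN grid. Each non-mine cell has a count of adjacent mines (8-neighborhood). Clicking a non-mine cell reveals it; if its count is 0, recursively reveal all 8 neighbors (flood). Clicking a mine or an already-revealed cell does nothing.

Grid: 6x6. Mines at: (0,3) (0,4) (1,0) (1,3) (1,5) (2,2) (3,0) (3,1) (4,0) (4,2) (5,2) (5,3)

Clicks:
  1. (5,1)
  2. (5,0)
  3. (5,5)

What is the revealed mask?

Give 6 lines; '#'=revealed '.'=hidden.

Click 1 (5,1) count=3: revealed 1 new [(5,1)] -> total=1
Click 2 (5,0) count=1: revealed 1 new [(5,0)] -> total=2
Click 3 (5,5) count=0: revealed 11 new [(2,3) (2,4) (2,5) (3,3) (3,4) (3,5) (4,3) (4,4) (4,5) (5,4) (5,5)] -> total=13

Answer: ......
......
...###
...###
...###
##..##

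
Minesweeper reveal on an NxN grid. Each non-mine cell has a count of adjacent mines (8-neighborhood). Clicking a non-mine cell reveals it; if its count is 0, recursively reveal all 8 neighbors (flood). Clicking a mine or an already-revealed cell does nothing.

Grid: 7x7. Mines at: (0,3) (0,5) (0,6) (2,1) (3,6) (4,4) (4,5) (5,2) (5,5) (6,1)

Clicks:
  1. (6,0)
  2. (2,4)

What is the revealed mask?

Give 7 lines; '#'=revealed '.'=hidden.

Click 1 (6,0) count=1: revealed 1 new [(6,0)] -> total=1
Click 2 (2,4) count=0: revealed 12 new [(1,2) (1,3) (1,4) (1,5) (2,2) (2,3) (2,4) (2,5) (3,2) (3,3) (3,4) (3,5)] -> total=13

Answer: .......
..####.
..####.
..####.
.......
.......
#......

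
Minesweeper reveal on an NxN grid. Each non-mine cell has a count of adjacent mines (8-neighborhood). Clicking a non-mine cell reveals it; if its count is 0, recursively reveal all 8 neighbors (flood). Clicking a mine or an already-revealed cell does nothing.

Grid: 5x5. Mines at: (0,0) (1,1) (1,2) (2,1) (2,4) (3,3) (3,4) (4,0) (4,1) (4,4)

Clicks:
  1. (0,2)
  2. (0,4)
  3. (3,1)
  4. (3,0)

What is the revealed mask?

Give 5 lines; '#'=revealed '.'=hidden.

Answer: ..###
...##
.....
##...
.....

Derivation:
Click 1 (0,2) count=2: revealed 1 new [(0,2)] -> total=1
Click 2 (0,4) count=0: revealed 4 new [(0,3) (0,4) (1,3) (1,4)] -> total=5
Click 3 (3,1) count=3: revealed 1 new [(3,1)] -> total=6
Click 4 (3,0) count=3: revealed 1 new [(3,0)] -> total=7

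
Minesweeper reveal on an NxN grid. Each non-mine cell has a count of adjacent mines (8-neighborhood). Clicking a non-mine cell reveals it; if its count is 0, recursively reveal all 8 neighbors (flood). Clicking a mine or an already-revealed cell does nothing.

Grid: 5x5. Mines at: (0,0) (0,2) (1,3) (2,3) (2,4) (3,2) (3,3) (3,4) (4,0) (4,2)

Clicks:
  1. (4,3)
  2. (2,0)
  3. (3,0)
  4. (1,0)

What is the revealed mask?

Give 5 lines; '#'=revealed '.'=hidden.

Answer: .....
##...
##...
##...
...#.

Derivation:
Click 1 (4,3) count=4: revealed 1 new [(4,3)] -> total=1
Click 2 (2,0) count=0: revealed 6 new [(1,0) (1,1) (2,0) (2,1) (3,0) (3,1)] -> total=7
Click 3 (3,0) count=1: revealed 0 new [(none)] -> total=7
Click 4 (1,0) count=1: revealed 0 new [(none)] -> total=7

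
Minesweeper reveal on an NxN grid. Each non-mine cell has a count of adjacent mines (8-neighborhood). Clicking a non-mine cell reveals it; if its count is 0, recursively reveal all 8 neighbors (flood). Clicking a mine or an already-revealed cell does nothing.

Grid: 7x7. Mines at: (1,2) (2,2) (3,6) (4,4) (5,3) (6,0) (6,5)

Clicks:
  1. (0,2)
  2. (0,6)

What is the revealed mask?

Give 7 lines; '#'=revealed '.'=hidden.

Answer: ..#####
...####
...####
...###.
.......
.......
.......

Derivation:
Click 1 (0,2) count=1: revealed 1 new [(0,2)] -> total=1
Click 2 (0,6) count=0: revealed 15 new [(0,3) (0,4) (0,5) (0,6) (1,3) (1,4) (1,5) (1,6) (2,3) (2,4) (2,5) (2,6) (3,3) (3,4) (3,5)] -> total=16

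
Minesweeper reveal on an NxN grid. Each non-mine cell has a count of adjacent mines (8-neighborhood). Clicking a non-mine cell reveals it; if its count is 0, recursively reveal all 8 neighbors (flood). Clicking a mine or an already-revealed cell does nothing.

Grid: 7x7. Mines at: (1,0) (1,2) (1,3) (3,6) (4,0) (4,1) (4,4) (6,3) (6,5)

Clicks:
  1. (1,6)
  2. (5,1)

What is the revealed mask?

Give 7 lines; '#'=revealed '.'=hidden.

Answer: ....###
....###
....###
.......
.......
.#.....
.......

Derivation:
Click 1 (1,6) count=0: revealed 9 new [(0,4) (0,5) (0,6) (1,4) (1,5) (1,6) (2,4) (2,5) (2,6)] -> total=9
Click 2 (5,1) count=2: revealed 1 new [(5,1)] -> total=10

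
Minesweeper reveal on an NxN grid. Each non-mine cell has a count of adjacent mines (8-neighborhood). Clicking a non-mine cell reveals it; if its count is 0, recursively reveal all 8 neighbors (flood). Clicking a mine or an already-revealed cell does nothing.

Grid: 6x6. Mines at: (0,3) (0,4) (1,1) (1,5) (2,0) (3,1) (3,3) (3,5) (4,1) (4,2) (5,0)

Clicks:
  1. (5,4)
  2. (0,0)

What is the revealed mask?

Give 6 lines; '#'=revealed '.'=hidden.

Answer: #.....
......
......
......
...###
...###

Derivation:
Click 1 (5,4) count=0: revealed 6 new [(4,3) (4,4) (4,5) (5,3) (5,4) (5,5)] -> total=6
Click 2 (0,0) count=1: revealed 1 new [(0,0)] -> total=7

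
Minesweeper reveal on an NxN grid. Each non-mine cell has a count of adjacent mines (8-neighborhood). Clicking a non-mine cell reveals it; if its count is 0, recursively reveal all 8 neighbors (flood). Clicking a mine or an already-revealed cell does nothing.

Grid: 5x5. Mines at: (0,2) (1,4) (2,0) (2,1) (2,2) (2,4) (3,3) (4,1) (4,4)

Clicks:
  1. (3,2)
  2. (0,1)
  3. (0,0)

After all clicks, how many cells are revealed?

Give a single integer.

Click 1 (3,2) count=4: revealed 1 new [(3,2)] -> total=1
Click 2 (0,1) count=1: revealed 1 new [(0,1)] -> total=2
Click 3 (0,0) count=0: revealed 3 new [(0,0) (1,0) (1,1)] -> total=5

Answer: 5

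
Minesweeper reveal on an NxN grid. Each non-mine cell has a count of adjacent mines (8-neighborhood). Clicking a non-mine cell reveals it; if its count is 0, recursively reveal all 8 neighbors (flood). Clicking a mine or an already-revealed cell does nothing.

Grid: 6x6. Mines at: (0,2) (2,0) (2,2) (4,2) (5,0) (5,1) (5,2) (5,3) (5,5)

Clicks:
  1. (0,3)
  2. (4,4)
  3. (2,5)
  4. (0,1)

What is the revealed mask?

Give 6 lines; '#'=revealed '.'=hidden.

Click 1 (0,3) count=1: revealed 1 new [(0,3)] -> total=1
Click 2 (4,4) count=2: revealed 1 new [(4,4)] -> total=2
Click 3 (2,5) count=0: revealed 13 new [(0,4) (0,5) (1,3) (1,4) (1,5) (2,3) (2,4) (2,5) (3,3) (3,4) (3,5) (4,3) (4,5)] -> total=15
Click 4 (0,1) count=1: revealed 1 new [(0,1)] -> total=16

Answer: .#.###
...###
...###
...###
...###
......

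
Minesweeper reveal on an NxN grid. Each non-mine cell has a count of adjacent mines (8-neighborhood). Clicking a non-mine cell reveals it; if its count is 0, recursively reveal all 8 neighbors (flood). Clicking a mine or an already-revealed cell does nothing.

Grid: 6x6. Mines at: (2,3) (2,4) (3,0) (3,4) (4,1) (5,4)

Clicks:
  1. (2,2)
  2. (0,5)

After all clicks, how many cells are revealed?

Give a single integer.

Answer: 15

Derivation:
Click 1 (2,2) count=1: revealed 1 new [(2,2)] -> total=1
Click 2 (0,5) count=0: revealed 14 new [(0,0) (0,1) (0,2) (0,3) (0,4) (0,5) (1,0) (1,1) (1,2) (1,3) (1,4) (1,5) (2,0) (2,1)] -> total=15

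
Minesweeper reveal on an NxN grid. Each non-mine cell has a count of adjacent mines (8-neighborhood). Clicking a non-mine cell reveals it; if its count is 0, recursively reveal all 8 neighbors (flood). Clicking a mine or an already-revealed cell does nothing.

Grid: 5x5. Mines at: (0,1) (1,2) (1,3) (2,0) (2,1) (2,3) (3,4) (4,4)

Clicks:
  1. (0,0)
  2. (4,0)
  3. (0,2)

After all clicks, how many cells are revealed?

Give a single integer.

Click 1 (0,0) count=1: revealed 1 new [(0,0)] -> total=1
Click 2 (4,0) count=0: revealed 8 new [(3,0) (3,1) (3,2) (3,3) (4,0) (4,1) (4,2) (4,3)] -> total=9
Click 3 (0,2) count=3: revealed 1 new [(0,2)] -> total=10

Answer: 10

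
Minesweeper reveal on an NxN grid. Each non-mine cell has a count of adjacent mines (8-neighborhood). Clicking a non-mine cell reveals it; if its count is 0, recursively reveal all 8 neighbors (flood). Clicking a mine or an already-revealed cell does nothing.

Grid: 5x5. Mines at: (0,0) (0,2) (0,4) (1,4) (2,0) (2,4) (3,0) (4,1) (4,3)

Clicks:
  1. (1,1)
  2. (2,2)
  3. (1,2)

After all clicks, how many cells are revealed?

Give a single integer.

Click 1 (1,1) count=3: revealed 1 new [(1,1)] -> total=1
Click 2 (2,2) count=0: revealed 8 new [(1,2) (1,3) (2,1) (2,2) (2,3) (3,1) (3,2) (3,3)] -> total=9
Click 3 (1,2) count=1: revealed 0 new [(none)] -> total=9

Answer: 9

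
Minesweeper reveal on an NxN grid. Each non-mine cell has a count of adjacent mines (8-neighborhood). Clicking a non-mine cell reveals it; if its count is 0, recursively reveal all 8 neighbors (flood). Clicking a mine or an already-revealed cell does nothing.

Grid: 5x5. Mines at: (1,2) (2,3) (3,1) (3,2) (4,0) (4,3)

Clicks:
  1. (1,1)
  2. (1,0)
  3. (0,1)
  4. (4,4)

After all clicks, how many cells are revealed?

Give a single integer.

Answer: 7

Derivation:
Click 1 (1,1) count=1: revealed 1 new [(1,1)] -> total=1
Click 2 (1,0) count=0: revealed 5 new [(0,0) (0,1) (1,0) (2,0) (2,1)] -> total=6
Click 3 (0,1) count=1: revealed 0 new [(none)] -> total=6
Click 4 (4,4) count=1: revealed 1 new [(4,4)] -> total=7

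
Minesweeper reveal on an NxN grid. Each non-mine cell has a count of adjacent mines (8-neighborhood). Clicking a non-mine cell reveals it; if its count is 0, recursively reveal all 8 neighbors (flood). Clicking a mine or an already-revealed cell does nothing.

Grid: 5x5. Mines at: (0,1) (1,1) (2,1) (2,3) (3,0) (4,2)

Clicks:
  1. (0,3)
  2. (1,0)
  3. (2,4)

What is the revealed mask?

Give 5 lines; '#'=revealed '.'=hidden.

Answer: ..###
#.###
....#
.....
.....

Derivation:
Click 1 (0,3) count=0: revealed 6 new [(0,2) (0,3) (0,4) (1,2) (1,3) (1,4)] -> total=6
Click 2 (1,0) count=3: revealed 1 new [(1,0)] -> total=7
Click 3 (2,4) count=1: revealed 1 new [(2,4)] -> total=8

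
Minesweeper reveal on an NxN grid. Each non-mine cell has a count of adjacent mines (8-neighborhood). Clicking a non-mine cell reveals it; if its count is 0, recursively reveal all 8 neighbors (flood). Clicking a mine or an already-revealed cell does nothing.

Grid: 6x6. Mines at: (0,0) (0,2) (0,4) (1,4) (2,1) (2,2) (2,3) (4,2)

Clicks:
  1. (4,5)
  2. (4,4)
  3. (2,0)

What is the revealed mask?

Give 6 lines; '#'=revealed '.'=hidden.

Click 1 (4,5) count=0: revealed 11 new [(2,4) (2,5) (3,3) (3,4) (3,5) (4,3) (4,4) (4,5) (5,3) (5,4) (5,5)] -> total=11
Click 2 (4,4) count=0: revealed 0 new [(none)] -> total=11
Click 3 (2,0) count=1: revealed 1 new [(2,0)] -> total=12

Answer: ......
......
#...##
...###
...###
...###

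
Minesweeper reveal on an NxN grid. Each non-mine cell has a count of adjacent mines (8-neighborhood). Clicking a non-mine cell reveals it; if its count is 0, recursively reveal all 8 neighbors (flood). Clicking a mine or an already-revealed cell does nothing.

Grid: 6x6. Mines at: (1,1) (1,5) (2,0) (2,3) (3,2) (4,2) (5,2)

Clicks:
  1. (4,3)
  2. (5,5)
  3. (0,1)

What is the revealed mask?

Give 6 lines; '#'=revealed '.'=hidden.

Answer: .#....
......
....##
...###
...###
...###

Derivation:
Click 1 (4,3) count=3: revealed 1 new [(4,3)] -> total=1
Click 2 (5,5) count=0: revealed 10 new [(2,4) (2,5) (3,3) (3,4) (3,5) (4,4) (4,5) (5,3) (5,4) (5,5)] -> total=11
Click 3 (0,1) count=1: revealed 1 new [(0,1)] -> total=12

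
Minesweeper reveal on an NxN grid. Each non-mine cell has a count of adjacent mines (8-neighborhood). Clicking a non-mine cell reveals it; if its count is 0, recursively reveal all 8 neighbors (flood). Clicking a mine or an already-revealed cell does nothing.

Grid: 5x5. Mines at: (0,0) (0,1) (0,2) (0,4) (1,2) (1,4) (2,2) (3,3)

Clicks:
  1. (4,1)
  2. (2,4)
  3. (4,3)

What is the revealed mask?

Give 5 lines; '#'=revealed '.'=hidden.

Click 1 (4,1) count=0: revealed 10 new [(1,0) (1,1) (2,0) (2,1) (3,0) (3,1) (3,2) (4,0) (4,1) (4,2)] -> total=10
Click 2 (2,4) count=2: revealed 1 new [(2,4)] -> total=11
Click 3 (4,3) count=1: revealed 1 new [(4,3)] -> total=12

Answer: .....
##...
##..#
###..
####.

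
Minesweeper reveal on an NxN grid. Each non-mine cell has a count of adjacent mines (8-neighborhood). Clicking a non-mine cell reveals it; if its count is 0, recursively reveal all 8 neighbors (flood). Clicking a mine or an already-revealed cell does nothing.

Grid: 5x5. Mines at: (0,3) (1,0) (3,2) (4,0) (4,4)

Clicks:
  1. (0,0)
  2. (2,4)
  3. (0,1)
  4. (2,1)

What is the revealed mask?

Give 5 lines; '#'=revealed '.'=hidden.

Answer: ##...
...##
.#.##
...##
.....

Derivation:
Click 1 (0,0) count=1: revealed 1 new [(0,0)] -> total=1
Click 2 (2,4) count=0: revealed 6 new [(1,3) (1,4) (2,3) (2,4) (3,3) (3,4)] -> total=7
Click 3 (0,1) count=1: revealed 1 new [(0,1)] -> total=8
Click 4 (2,1) count=2: revealed 1 new [(2,1)] -> total=9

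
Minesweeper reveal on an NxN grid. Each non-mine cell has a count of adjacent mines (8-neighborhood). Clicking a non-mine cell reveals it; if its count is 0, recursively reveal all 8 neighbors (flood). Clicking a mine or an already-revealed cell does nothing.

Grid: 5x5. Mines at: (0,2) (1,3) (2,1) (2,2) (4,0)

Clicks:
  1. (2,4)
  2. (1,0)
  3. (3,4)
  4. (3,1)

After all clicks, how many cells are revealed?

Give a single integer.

Click 1 (2,4) count=1: revealed 1 new [(2,4)] -> total=1
Click 2 (1,0) count=1: revealed 1 new [(1,0)] -> total=2
Click 3 (3,4) count=0: revealed 9 new [(2,3) (3,1) (3,2) (3,3) (3,4) (4,1) (4,2) (4,3) (4,4)] -> total=11
Click 4 (3,1) count=3: revealed 0 new [(none)] -> total=11

Answer: 11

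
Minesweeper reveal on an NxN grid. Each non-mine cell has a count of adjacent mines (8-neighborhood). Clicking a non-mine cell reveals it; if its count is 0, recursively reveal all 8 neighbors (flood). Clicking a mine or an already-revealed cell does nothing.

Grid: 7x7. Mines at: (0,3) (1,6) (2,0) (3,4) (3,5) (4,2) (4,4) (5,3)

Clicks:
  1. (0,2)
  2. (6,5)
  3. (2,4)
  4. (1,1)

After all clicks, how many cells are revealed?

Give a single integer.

Click 1 (0,2) count=1: revealed 1 new [(0,2)] -> total=1
Click 2 (6,5) count=0: revealed 8 new [(4,5) (4,6) (5,4) (5,5) (5,6) (6,4) (6,5) (6,6)] -> total=9
Click 3 (2,4) count=2: revealed 1 new [(2,4)] -> total=10
Click 4 (1,1) count=1: revealed 1 new [(1,1)] -> total=11

Answer: 11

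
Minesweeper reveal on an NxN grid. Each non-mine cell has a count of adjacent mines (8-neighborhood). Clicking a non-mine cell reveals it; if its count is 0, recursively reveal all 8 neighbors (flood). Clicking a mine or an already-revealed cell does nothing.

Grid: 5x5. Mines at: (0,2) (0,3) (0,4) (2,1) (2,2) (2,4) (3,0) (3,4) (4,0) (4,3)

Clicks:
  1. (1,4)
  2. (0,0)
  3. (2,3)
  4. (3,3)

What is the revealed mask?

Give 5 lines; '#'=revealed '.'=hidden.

Click 1 (1,4) count=3: revealed 1 new [(1,4)] -> total=1
Click 2 (0,0) count=0: revealed 4 new [(0,0) (0,1) (1,0) (1,1)] -> total=5
Click 3 (2,3) count=3: revealed 1 new [(2,3)] -> total=6
Click 4 (3,3) count=4: revealed 1 new [(3,3)] -> total=7

Answer: ##...
##..#
...#.
...#.
.....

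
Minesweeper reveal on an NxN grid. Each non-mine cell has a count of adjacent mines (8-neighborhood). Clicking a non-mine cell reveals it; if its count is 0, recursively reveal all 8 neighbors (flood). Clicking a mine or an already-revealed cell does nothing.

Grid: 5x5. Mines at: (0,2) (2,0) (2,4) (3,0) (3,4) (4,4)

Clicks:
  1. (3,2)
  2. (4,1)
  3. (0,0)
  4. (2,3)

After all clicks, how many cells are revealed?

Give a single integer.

Click 1 (3,2) count=0: revealed 12 new [(1,1) (1,2) (1,3) (2,1) (2,2) (2,3) (3,1) (3,2) (3,3) (4,1) (4,2) (4,3)] -> total=12
Click 2 (4,1) count=1: revealed 0 new [(none)] -> total=12
Click 3 (0,0) count=0: revealed 3 new [(0,0) (0,1) (1,0)] -> total=15
Click 4 (2,3) count=2: revealed 0 new [(none)] -> total=15

Answer: 15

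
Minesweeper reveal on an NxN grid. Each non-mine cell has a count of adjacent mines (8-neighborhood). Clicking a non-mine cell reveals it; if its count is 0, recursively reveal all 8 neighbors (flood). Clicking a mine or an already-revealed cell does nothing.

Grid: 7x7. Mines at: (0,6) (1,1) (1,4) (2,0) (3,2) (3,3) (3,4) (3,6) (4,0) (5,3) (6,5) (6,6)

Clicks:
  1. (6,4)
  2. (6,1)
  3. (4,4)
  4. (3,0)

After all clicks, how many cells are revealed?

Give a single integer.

Click 1 (6,4) count=2: revealed 1 new [(6,4)] -> total=1
Click 2 (6,1) count=0: revealed 6 new [(5,0) (5,1) (5,2) (6,0) (6,1) (6,2)] -> total=7
Click 3 (4,4) count=3: revealed 1 new [(4,4)] -> total=8
Click 4 (3,0) count=2: revealed 1 new [(3,0)] -> total=9

Answer: 9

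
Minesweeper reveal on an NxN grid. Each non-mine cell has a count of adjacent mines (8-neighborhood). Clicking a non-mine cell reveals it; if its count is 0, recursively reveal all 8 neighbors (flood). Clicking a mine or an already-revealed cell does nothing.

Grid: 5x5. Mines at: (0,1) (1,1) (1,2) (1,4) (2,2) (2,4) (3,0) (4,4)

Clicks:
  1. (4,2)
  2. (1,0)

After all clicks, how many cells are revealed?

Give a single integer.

Click 1 (4,2) count=0: revealed 6 new [(3,1) (3,2) (3,3) (4,1) (4,2) (4,3)] -> total=6
Click 2 (1,0) count=2: revealed 1 new [(1,0)] -> total=7

Answer: 7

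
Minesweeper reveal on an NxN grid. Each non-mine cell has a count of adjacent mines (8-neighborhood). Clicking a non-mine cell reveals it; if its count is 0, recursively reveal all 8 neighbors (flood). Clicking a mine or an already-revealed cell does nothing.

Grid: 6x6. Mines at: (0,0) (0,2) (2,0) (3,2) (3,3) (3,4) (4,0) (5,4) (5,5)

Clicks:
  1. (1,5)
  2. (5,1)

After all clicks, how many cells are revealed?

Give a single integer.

Click 1 (1,5) count=0: revealed 9 new [(0,3) (0,4) (0,5) (1,3) (1,4) (1,5) (2,3) (2,4) (2,5)] -> total=9
Click 2 (5,1) count=1: revealed 1 new [(5,1)] -> total=10

Answer: 10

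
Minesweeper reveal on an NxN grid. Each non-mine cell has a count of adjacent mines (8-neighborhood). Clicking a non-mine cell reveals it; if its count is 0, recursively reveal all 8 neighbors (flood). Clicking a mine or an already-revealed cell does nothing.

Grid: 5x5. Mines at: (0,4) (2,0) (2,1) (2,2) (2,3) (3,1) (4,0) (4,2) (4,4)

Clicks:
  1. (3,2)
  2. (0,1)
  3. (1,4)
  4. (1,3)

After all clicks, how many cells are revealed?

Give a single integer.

Click 1 (3,2) count=5: revealed 1 new [(3,2)] -> total=1
Click 2 (0,1) count=0: revealed 8 new [(0,0) (0,1) (0,2) (0,3) (1,0) (1,1) (1,2) (1,3)] -> total=9
Click 3 (1,4) count=2: revealed 1 new [(1,4)] -> total=10
Click 4 (1,3) count=3: revealed 0 new [(none)] -> total=10

Answer: 10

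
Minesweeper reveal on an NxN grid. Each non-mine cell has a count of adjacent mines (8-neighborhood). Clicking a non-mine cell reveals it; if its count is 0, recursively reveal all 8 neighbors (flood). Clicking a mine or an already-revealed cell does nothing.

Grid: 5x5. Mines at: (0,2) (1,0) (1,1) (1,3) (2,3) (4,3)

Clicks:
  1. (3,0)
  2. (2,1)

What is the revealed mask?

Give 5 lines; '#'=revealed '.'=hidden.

Click 1 (3,0) count=0: revealed 9 new [(2,0) (2,1) (2,2) (3,0) (3,1) (3,2) (4,0) (4,1) (4,2)] -> total=9
Click 2 (2,1) count=2: revealed 0 new [(none)] -> total=9

Answer: .....
.....
###..
###..
###..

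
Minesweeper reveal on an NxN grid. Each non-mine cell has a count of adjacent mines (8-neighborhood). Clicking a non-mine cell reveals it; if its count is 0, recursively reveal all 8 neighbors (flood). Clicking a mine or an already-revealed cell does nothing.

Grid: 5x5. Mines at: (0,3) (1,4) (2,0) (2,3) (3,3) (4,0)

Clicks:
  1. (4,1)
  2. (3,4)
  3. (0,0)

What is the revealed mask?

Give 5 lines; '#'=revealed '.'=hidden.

Answer: ###..
###..
.....
....#
.#...

Derivation:
Click 1 (4,1) count=1: revealed 1 new [(4,1)] -> total=1
Click 2 (3,4) count=2: revealed 1 new [(3,4)] -> total=2
Click 3 (0,0) count=0: revealed 6 new [(0,0) (0,1) (0,2) (1,0) (1,1) (1,2)] -> total=8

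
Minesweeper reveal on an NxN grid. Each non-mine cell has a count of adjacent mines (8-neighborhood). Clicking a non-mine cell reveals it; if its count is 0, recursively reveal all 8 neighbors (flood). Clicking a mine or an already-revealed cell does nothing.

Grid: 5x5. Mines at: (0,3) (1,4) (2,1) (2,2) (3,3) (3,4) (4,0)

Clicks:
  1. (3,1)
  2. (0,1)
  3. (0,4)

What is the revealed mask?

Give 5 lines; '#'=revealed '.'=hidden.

Click 1 (3,1) count=3: revealed 1 new [(3,1)] -> total=1
Click 2 (0,1) count=0: revealed 6 new [(0,0) (0,1) (0,2) (1,0) (1,1) (1,2)] -> total=7
Click 3 (0,4) count=2: revealed 1 new [(0,4)] -> total=8

Answer: ###.#
###..
.....
.#...
.....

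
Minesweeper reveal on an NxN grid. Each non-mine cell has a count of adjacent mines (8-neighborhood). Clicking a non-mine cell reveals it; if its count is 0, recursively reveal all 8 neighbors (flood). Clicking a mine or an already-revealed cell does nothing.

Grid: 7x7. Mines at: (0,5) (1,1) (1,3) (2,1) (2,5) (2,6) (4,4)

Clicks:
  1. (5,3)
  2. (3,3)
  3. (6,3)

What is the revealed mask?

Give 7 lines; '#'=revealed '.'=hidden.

Answer: .......
.......
.......
####.##
####.##
#######
#######

Derivation:
Click 1 (5,3) count=1: revealed 1 new [(5,3)] -> total=1
Click 2 (3,3) count=1: revealed 1 new [(3,3)] -> total=2
Click 3 (6,3) count=0: revealed 24 new [(3,0) (3,1) (3,2) (3,5) (3,6) (4,0) (4,1) (4,2) (4,3) (4,5) (4,6) (5,0) (5,1) (5,2) (5,4) (5,5) (5,6) (6,0) (6,1) (6,2) (6,3) (6,4) (6,5) (6,6)] -> total=26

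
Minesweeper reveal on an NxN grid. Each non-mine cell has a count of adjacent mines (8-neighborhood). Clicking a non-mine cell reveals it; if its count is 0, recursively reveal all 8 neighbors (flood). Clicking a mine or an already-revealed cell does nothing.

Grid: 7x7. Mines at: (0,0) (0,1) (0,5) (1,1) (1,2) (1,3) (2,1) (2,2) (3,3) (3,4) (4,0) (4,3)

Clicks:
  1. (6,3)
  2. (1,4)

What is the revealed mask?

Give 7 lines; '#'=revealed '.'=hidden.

Click 1 (6,3) count=0: revealed 23 new [(1,5) (1,6) (2,5) (2,6) (3,5) (3,6) (4,4) (4,5) (4,6) (5,0) (5,1) (5,2) (5,3) (5,4) (5,5) (5,6) (6,0) (6,1) (6,2) (6,3) (6,4) (6,5) (6,6)] -> total=23
Click 2 (1,4) count=2: revealed 1 new [(1,4)] -> total=24

Answer: .......
....###
.....##
.....##
....###
#######
#######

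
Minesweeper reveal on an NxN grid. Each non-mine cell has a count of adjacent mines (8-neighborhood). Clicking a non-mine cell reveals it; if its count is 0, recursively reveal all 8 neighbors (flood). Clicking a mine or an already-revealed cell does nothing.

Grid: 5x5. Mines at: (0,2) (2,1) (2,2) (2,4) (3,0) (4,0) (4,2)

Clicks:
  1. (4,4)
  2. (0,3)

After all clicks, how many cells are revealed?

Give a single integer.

Answer: 5

Derivation:
Click 1 (4,4) count=0: revealed 4 new [(3,3) (3,4) (4,3) (4,4)] -> total=4
Click 2 (0,3) count=1: revealed 1 new [(0,3)] -> total=5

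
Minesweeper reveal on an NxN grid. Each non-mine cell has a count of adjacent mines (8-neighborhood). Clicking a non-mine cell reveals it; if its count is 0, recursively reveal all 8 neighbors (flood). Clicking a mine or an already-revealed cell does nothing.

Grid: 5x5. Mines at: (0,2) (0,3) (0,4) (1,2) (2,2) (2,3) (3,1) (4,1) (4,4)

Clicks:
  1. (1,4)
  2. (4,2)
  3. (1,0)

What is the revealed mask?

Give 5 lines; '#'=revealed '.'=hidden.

Click 1 (1,4) count=3: revealed 1 new [(1,4)] -> total=1
Click 2 (4,2) count=2: revealed 1 new [(4,2)] -> total=2
Click 3 (1,0) count=0: revealed 6 new [(0,0) (0,1) (1,0) (1,1) (2,0) (2,1)] -> total=8

Answer: ##...
##..#
##...
.....
..#..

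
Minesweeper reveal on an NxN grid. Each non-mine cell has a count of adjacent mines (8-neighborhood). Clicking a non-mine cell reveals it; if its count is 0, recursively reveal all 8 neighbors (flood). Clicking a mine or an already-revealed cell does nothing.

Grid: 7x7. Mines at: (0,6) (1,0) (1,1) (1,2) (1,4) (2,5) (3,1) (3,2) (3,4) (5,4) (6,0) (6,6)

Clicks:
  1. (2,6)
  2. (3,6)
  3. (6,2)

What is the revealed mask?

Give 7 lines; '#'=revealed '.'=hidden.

Answer: .......
.......
......#
......#
.###...
.###...
.###...

Derivation:
Click 1 (2,6) count=1: revealed 1 new [(2,6)] -> total=1
Click 2 (3,6) count=1: revealed 1 new [(3,6)] -> total=2
Click 3 (6,2) count=0: revealed 9 new [(4,1) (4,2) (4,3) (5,1) (5,2) (5,3) (6,1) (6,2) (6,3)] -> total=11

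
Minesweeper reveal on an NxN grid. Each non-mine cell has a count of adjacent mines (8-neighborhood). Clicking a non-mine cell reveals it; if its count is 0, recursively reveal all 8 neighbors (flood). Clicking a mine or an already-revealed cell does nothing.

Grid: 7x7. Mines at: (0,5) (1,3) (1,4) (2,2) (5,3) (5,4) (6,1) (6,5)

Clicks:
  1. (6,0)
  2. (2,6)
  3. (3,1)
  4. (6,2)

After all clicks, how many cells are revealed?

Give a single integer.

Click 1 (6,0) count=1: revealed 1 new [(6,0)] -> total=1
Click 2 (2,6) count=0: revealed 16 new [(1,5) (1,6) (2,3) (2,4) (2,5) (2,6) (3,3) (3,4) (3,5) (3,6) (4,3) (4,4) (4,5) (4,6) (5,5) (5,6)] -> total=17
Click 3 (3,1) count=1: revealed 1 new [(3,1)] -> total=18
Click 4 (6,2) count=2: revealed 1 new [(6,2)] -> total=19

Answer: 19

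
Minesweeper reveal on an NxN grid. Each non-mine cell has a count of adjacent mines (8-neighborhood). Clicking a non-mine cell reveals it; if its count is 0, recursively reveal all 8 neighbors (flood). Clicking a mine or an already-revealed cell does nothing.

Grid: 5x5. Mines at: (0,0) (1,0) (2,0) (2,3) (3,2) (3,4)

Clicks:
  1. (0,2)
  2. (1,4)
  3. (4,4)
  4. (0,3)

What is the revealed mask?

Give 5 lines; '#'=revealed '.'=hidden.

Click 1 (0,2) count=0: revealed 8 new [(0,1) (0,2) (0,3) (0,4) (1,1) (1,2) (1,3) (1,4)] -> total=8
Click 2 (1,4) count=1: revealed 0 new [(none)] -> total=8
Click 3 (4,4) count=1: revealed 1 new [(4,4)] -> total=9
Click 4 (0,3) count=0: revealed 0 new [(none)] -> total=9

Answer: .####
.####
.....
.....
....#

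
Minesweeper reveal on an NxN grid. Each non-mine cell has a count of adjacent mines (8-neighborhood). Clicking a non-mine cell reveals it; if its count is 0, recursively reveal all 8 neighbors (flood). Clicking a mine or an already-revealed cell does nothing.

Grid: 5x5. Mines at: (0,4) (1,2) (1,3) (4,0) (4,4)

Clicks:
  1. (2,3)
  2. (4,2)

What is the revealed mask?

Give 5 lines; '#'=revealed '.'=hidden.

Answer: .....
.....
.###.
.###.
.###.

Derivation:
Click 1 (2,3) count=2: revealed 1 new [(2,3)] -> total=1
Click 2 (4,2) count=0: revealed 8 new [(2,1) (2,2) (3,1) (3,2) (3,3) (4,1) (4,2) (4,3)] -> total=9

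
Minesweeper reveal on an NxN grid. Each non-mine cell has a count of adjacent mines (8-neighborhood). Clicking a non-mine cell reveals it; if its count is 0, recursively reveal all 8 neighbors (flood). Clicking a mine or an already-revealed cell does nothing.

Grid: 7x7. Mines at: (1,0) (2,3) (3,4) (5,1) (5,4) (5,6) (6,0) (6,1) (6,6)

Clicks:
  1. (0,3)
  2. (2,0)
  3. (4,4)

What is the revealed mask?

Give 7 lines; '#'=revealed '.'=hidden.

Answer: .######
.######
#...###
.....##
....###
.......
.......

Derivation:
Click 1 (0,3) count=0: revealed 19 new [(0,1) (0,2) (0,3) (0,4) (0,5) (0,6) (1,1) (1,2) (1,3) (1,4) (1,5) (1,6) (2,4) (2,5) (2,6) (3,5) (3,6) (4,5) (4,6)] -> total=19
Click 2 (2,0) count=1: revealed 1 new [(2,0)] -> total=20
Click 3 (4,4) count=2: revealed 1 new [(4,4)] -> total=21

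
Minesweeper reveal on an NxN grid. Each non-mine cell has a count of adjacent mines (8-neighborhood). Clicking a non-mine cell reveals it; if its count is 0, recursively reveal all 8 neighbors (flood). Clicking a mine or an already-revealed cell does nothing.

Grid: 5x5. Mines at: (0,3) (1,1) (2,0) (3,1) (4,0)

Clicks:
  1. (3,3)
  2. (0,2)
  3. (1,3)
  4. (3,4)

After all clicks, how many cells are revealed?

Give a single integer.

Answer: 13

Derivation:
Click 1 (3,3) count=0: revealed 12 new [(1,2) (1,3) (1,4) (2,2) (2,3) (2,4) (3,2) (3,3) (3,4) (4,2) (4,3) (4,4)] -> total=12
Click 2 (0,2) count=2: revealed 1 new [(0,2)] -> total=13
Click 3 (1,3) count=1: revealed 0 new [(none)] -> total=13
Click 4 (3,4) count=0: revealed 0 new [(none)] -> total=13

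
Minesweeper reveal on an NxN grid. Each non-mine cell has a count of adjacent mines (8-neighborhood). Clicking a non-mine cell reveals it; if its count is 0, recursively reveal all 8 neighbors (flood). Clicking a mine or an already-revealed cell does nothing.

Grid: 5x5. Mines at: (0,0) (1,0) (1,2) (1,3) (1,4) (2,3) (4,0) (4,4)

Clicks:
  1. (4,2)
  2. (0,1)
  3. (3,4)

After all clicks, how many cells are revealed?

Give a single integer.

Click 1 (4,2) count=0: revealed 6 new [(3,1) (3,2) (3,3) (4,1) (4,2) (4,3)] -> total=6
Click 2 (0,1) count=3: revealed 1 new [(0,1)] -> total=7
Click 3 (3,4) count=2: revealed 1 new [(3,4)] -> total=8

Answer: 8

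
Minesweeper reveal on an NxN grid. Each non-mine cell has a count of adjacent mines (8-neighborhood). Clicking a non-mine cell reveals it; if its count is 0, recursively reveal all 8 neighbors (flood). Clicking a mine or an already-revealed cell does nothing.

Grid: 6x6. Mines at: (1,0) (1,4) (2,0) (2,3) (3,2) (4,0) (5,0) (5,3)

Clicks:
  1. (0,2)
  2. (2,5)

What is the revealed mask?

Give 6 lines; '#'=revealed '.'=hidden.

Answer: .###..
.###..
.....#
......
......
......

Derivation:
Click 1 (0,2) count=0: revealed 6 new [(0,1) (0,2) (0,3) (1,1) (1,2) (1,3)] -> total=6
Click 2 (2,5) count=1: revealed 1 new [(2,5)] -> total=7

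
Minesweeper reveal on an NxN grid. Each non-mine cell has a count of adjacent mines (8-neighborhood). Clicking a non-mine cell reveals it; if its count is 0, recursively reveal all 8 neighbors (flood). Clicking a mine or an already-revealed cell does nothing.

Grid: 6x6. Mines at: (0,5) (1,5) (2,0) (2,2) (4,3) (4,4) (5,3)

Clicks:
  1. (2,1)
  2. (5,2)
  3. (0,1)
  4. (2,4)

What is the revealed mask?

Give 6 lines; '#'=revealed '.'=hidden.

Click 1 (2,1) count=2: revealed 1 new [(2,1)] -> total=1
Click 2 (5,2) count=2: revealed 1 new [(5,2)] -> total=2
Click 3 (0,1) count=0: revealed 10 new [(0,0) (0,1) (0,2) (0,3) (0,4) (1,0) (1,1) (1,2) (1,3) (1,4)] -> total=12
Click 4 (2,4) count=1: revealed 1 new [(2,4)] -> total=13

Answer: #####.
#####.
.#..#.
......
......
..#...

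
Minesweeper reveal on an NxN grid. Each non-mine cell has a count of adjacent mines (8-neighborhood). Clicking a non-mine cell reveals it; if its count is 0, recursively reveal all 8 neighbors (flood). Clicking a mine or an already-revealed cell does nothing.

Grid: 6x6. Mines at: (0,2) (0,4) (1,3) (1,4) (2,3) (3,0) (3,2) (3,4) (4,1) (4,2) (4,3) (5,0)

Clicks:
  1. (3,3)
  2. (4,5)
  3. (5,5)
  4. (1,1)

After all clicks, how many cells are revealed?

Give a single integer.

Click 1 (3,3) count=5: revealed 1 new [(3,3)] -> total=1
Click 2 (4,5) count=1: revealed 1 new [(4,5)] -> total=2
Click 3 (5,5) count=0: revealed 3 new [(4,4) (5,4) (5,5)] -> total=5
Click 4 (1,1) count=1: revealed 1 new [(1,1)] -> total=6

Answer: 6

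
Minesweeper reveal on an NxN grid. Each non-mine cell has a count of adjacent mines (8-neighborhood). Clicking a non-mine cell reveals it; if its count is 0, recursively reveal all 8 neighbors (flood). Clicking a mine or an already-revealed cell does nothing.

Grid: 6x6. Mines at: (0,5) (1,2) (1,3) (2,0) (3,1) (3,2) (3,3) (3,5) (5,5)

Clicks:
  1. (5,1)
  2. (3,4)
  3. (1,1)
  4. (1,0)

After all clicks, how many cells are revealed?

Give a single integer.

Answer: 13

Derivation:
Click 1 (5,1) count=0: revealed 10 new [(4,0) (4,1) (4,2) (4,3) (4,4) (5,0) (5,1) (5,2) (5,3) (5,4)] -> total=10
Click 2 (3,4) count=2: revealed 1 new [(3,4)] -> total=11
Click 3 (1,1) count=2: revealed 1 new [(1,1)] -> total=12
Click 4 (1,0) count=1: revealed 1 new [(1,0)] -> total=13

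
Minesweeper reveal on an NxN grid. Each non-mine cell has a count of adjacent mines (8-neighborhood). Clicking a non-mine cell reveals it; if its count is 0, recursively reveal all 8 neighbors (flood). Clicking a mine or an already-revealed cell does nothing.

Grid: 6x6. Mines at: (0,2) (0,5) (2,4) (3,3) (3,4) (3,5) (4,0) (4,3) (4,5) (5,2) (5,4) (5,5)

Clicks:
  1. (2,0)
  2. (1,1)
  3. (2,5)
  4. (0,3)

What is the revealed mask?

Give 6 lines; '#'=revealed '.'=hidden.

Click 1 (2,0) count=0: revealed 11 new [(0,0) (0,1) (1,0) (1,1) (1,2) (2,0) (2,1) (2,2) (3,0) (3,1) (3,2)] -> total=11
Click 2 (1,1) count=1: revealed 0 new [(none)] -> total=11
Click 3 (2,5) count=3: revealed 1 new [(2,5)] -> total=12
Click 4 (0,3) count=1: revealed 1 new [(0,3)] -> total=13

Answer: ##.#..
###...
###..#
###...
......
......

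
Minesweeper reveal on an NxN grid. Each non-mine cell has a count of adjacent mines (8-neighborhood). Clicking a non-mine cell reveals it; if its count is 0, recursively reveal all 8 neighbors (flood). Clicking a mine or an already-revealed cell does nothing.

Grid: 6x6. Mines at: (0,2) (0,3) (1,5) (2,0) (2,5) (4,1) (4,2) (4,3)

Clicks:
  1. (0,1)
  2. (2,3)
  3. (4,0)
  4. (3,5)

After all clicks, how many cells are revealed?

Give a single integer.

Click 1 (0,1) count=1: revealed 1 new [(0,1)] -> total=1
Click 2 (2,3) count=0: revealed 12 new [(1,1) (1,2) (1,3) (1,4) (2,1) (2,2) (2,3) (2,4) (3,1) (3,2) (3,3) (3,4)] -> total=13
Click 3 (4,0) count=1: revealed 1 new [(4,0)] -> total=14
Click 4 (3,5) count=1: revealed 1 new [(3,5)] -> total=15

Answer: 15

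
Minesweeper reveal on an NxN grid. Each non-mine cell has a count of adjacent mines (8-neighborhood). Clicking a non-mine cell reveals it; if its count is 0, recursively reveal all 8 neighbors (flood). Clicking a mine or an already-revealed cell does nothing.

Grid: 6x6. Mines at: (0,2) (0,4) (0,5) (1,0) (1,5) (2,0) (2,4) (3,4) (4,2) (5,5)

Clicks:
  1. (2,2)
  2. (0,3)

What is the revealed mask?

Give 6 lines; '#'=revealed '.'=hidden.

Answer: ...#..
.###..
.###..
.###..
......
......

Derivation:
Click 1 (2,2) count=0: revealed 9 new [(1,1) (1,2) (1,3) (2,1) (2,2) (2,3) (3,1) (3,2) (3,3)] -> total=9
Click 2 (0,3) count=2: revealed 1 new [(0,3)] -> total=10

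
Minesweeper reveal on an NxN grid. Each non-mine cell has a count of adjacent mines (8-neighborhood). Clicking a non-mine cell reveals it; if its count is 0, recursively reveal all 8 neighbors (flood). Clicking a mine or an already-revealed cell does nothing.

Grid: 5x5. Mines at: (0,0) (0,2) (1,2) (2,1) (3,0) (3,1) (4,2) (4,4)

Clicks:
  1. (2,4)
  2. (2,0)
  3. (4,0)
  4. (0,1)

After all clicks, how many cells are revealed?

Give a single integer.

Answer: 11

Derivation:
Click 1 (2,4) count=0: revealed 8 new [(0,3) (0,4) (1,3) (1,4) (2,3) (2,4) (3,3) (3,4)] -> total=8
Click 2 (2,0) count=3: revealed 1 new [(2,0)] -> total=9
Click 3 (4,0) count=2: revealed 1 new [(4,0)] -> total=10
Click 4 (0,1) count=3: revealed 1 new [(0,1)] -> total=11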